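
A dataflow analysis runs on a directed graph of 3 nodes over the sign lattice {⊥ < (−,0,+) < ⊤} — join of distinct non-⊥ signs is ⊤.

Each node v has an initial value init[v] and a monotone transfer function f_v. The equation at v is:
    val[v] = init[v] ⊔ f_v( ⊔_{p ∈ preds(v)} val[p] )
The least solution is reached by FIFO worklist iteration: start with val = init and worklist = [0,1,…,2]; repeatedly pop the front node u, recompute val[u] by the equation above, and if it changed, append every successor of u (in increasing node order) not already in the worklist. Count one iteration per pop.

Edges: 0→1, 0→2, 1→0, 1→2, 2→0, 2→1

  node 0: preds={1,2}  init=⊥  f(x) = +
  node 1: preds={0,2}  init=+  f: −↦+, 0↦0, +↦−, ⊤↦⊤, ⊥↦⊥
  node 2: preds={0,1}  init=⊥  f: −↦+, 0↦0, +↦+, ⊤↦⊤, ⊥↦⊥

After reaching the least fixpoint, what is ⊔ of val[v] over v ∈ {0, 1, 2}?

Iteration log — 5 steps:
  step 1. node 0  ⊔preds=+  new=+  old=⊥  +wl: 
  step 2. node 1  ⊔preds=+  new=⊤  old=+  +wl: 0
  step 3. node 2  ⊔preds=⊤  new=⊤  old=⊥  +wl: 1
  step 4. node 0  ⊔preds=⊤  new=+  stable
  step 5. node 1  ⊔preds=⊤  new=⊤  stable

Least fixpoint reached:
  node 0: +
  node 1: ⊤
  node 2: ⊤

⊤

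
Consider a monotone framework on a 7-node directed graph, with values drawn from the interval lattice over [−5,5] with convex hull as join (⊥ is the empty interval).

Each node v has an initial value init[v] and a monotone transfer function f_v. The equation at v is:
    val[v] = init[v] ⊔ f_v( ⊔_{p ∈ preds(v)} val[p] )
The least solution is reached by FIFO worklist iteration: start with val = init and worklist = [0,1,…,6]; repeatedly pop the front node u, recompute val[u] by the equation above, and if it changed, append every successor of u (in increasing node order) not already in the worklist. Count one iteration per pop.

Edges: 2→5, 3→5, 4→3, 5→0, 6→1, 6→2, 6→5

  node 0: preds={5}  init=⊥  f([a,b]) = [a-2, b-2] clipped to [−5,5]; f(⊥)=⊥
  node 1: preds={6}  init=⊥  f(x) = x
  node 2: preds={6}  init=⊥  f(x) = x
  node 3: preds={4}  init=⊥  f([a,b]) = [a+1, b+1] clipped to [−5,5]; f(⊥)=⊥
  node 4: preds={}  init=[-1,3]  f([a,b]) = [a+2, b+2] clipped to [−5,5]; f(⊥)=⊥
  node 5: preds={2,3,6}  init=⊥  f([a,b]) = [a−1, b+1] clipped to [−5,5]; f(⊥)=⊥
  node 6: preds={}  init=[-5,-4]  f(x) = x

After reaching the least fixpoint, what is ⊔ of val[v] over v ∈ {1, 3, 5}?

[-5,5]

Trace (8 dequeues):
  [1] u=0 | in ⊥ | out ⊥ | ==
  [2] u=1 | in [-5,-4] | out [-5,-4] | prev ⊥ | push {}
  [3] u=2 | in [-5,-4] | out [-5,-4] | prev ⊥ | push {}
  [4] u=3 | in [-1,3] | out [0,4] | prev ⊥ | push {}
  [5] u=4 | in ⊥ | out [-1,3] | ==
  [6] u=5 | in [-5,4] | out [-5,5] | prev ⊥ | push {0}
  [7] u=6 | in ⊥ | out [-5,-4] | ==
  [8] u=0 | in [-5,5] | out [-5,3] | prev ⊥ | push {}

Converged values:
  [0] [-5,3]
  [1] [-5,-4]
  [2] [-5,-4]
  [3] [0,4]
  [4] [-1,3]
  [5] [-5,5]
  [6] [-5,-4]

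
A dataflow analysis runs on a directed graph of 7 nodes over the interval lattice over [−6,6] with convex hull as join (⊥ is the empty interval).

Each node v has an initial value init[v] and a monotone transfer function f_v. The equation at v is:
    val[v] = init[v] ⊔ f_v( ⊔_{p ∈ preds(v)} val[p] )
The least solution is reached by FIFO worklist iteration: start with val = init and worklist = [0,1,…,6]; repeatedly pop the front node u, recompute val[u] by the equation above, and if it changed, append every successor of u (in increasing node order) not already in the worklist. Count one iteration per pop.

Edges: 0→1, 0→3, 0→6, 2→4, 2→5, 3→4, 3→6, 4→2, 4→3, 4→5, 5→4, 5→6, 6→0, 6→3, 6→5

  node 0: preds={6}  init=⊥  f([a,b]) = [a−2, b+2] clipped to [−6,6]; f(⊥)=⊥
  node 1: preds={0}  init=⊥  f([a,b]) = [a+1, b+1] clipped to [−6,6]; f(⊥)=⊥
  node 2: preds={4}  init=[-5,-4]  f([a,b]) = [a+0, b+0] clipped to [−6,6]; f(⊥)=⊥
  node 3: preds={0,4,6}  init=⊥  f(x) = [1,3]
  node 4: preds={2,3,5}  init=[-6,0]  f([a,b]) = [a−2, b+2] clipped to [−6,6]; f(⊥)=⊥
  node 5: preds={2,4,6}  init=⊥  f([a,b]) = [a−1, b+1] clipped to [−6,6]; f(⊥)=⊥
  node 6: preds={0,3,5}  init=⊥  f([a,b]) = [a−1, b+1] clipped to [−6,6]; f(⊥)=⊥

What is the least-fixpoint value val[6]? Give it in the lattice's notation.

Iteration log — 18 steps:
  step 1. node 0  ⊔preds=⊥  new=⊥  stable
  step 2. node 1  ⊔preds=⊥  new=⊥  stable
  step 3. node 2  ⊔preds=[-6,0]  new=[-6,0]  old=[-5,-4]  +wl: 
  step 4. node 3  ⊔preds=[-6,0]  new=[1,3]  old=⊥  +wl: 
  step 5. node 4  ⊔preds=[-6,3]  new=[-6,5]  old=[-6,0]  +wl: 2,3
  step 6. node 5  ⊔preds=[-6,5]  new=[-6,6]  old=⊥  +wl: 4
  step 7. node 6  ⊔preds=[-6,6]  new=[-6,6]  old=⊥  +wl: 0,5
  step 8. node 2  ⊔preds=[-6,5]  new=[-6,5]  old=[-6,0]  +wl: 
  step 9. node 3  ⊔preds=[-6,6]  new=[1,3]  stable
  step 10. node 4  ⊔preds=[-6,6]  new=[-6,6]  old=[-6,5]  +wl: 2,3
  step 11. node 0  ⊔preds=[-6,6]  new=[-6,6]  old=⊥  +wl: 1,6
  step 12. node 5  ⊔preds=[-6,6]  new=[-6,6]  stable
  step 13. node 2  ⊔preds=[-6,6]  new=[-6,6]  old=[-6,5]  +wl: 4,5
  step 14. node 3  ⊔preds=[-6,6]  new=[1,3]  stable
  step 15. node 1  ⊔preds=[-6,6]  new=[-5,6]  old=⊥  +wl: 
  step 16. node 6  ⊔preds=[-6,6]  new=[-6,6]  stable
  step 17. node 4  ⊔preds=[-6,6]  new=[-6,6]  stable
  step 18. node 5  ⊔preds=[-6,6]  new=[-6,6]  stable

Least fixpoint reached:
  node 0: [-6,6]
  node 1: [-5,6]
  node 2: [-6,6]
  node 3: [1,3]
  node 4: [-6,6]
  node 5: [-6,6]
  node 6: [-6,6]

[-6,6]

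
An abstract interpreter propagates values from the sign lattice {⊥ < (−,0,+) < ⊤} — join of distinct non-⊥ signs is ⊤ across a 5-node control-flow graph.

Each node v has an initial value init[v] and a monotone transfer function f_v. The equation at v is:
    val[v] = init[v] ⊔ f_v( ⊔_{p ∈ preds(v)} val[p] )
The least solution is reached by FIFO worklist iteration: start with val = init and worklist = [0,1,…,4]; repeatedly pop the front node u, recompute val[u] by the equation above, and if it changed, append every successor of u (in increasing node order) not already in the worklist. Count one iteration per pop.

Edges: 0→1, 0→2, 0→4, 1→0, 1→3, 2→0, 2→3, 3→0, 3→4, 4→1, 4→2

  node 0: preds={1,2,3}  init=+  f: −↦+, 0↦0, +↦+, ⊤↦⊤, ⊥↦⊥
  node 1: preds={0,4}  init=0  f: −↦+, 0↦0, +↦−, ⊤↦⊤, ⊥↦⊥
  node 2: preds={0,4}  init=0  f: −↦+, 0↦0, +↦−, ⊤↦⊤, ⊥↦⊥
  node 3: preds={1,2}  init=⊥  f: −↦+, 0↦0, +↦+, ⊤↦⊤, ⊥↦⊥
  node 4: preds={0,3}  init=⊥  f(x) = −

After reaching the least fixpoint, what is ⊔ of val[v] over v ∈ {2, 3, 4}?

⊤

Trace (8 dequeues):
  [1] u=0 | in 0 | out ⊤ | prev + | push {}
  [2] u=1 | in ⊤ | out ⊤ | prev 0 | push {0}
  [3] u=2 | in ⊤ | out ⊤ | prev 0 | push {}
  [4] u=3 | in ⊤ | out ⊤ | prev ⊥ | push {}
  [5] u=4 | in ⊤ | out − | prev ⊥ | push {1,2}
  [6] u=0 | in ⊤ | out ⊤ | ==
  [7] u=1 | in ⊤ | out ⊤ | ==
  [8] u=2 | in ⊤ | out ⊤ | ==

Converged values:
  [0] ⊤
  [1] ⊤
  [2] ⊤
  [3] ⊤
  [4] −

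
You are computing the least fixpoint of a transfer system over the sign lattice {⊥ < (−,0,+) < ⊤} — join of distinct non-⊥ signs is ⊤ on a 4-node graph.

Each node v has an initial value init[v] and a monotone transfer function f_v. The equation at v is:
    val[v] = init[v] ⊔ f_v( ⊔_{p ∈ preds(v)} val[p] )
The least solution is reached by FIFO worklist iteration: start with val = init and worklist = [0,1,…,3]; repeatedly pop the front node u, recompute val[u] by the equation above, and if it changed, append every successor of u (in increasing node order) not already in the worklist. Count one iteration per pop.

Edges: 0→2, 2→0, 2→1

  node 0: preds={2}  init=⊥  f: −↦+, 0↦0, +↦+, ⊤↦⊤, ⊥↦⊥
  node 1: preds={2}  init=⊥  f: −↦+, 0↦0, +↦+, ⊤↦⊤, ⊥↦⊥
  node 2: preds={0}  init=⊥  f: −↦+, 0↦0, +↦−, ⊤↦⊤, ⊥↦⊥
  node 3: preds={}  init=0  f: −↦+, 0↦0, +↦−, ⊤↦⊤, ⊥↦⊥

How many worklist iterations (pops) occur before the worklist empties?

4

Trace (4 dequeues):
  [1] u=0 | in ⊥ | out ⊥ | ==
  [2] u=1 | in ⊥ | out ⊥ | ==
  [3] u=2 | in ⊥ | out ⊥ | ==
  [4] u=3 | in ⊥ | out 0 | ==

Converged values:
  [0] ⊥
  [1] ⊥
  [2] ⊥
  [3] 0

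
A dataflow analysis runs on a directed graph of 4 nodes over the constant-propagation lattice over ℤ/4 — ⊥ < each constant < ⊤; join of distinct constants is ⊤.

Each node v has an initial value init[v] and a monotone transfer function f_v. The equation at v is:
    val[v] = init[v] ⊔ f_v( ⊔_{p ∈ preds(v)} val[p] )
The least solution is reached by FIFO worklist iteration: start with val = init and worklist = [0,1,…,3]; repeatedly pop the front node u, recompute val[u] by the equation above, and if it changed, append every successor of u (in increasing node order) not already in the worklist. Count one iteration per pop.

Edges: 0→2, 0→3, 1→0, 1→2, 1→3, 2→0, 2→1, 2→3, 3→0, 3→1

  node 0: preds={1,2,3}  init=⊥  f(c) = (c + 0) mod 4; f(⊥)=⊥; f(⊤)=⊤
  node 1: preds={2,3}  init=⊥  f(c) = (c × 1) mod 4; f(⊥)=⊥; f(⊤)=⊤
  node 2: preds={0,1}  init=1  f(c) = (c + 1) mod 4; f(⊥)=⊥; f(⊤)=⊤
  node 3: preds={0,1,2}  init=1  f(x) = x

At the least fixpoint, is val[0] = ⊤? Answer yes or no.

yes

Iteration log — 9 steps:
  step 1. node 0  ⊔preds=1  new=1  old=⊥  +wl: 
  step 2. node 1  ⊔preds=1  new=1  old=⊥  +wl: 0
  step 3. node 2  ⊔preds=1  new=⊤  old=1  +wl: 1
  step 4. node 3  ⊔preds=⊤  new=⊤  old=1  +wl: 
  step 5. node 0  ⊔preds=⊤  new=⊤  old=1  +wl: 2,3
  step 6. node 1  ⊔preds=⊤  new=⊤  old=1  +wl: 0
  step 7. node 2  ⊔preds=⊤  new=⊤  stable
  step 8. node 3  ⊔preds=⊤  new=⊤  stable
  step 9. node 0  ⊔preds=⊤  new=⊤  stable

Least fixpoint reached:
  node 0: ⊤
  node 1: ⊤
  node 2: ⊤
  node 3: ⊤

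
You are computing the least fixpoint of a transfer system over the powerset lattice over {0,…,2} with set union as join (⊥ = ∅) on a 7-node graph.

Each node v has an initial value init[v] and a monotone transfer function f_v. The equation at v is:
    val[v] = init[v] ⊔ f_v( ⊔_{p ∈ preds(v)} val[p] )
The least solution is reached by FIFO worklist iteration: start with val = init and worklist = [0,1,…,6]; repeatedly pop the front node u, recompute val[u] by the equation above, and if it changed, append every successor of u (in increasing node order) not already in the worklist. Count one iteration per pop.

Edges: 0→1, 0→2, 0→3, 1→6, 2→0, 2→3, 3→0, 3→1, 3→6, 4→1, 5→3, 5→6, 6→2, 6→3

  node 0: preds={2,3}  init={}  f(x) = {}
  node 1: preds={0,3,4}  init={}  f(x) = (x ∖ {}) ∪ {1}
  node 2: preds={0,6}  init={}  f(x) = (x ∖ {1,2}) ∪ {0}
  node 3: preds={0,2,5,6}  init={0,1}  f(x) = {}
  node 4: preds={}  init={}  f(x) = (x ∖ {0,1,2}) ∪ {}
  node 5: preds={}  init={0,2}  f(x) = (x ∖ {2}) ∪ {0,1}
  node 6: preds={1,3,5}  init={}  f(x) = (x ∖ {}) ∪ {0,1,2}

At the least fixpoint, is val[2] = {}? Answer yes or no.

no

Iteration log — 10 steps:
  step 1. node 0  ⊔preds={0,1}  new={}  stable
  step 2. node 1  ⊔preds={0,1}  new={0,1}  old={}  +wl: 
  step 3. node 2  ⊔preds={}  new={0}  old={}  +wl: 0
  step 4. node 3  ⊔preds={0,2}  new={0,1}  stable
  step 5. node 4  ⊔preds={}  new={}  stable
  step 6. node 5  ⊔preds={}  new={0,1,2}  old={0,2}  +wl: 3
  step 7. node 6  ⊔preds={0,1,2}  new={0,1,2}  old={}  +wl: 2
  step 8. node 0  ⊔preds={0,1}  new={}  stable
  step 9. node 3  ⊔preds={0,1,2}  new={0,1}  stable
  step 10. node 2  ⊔preds={0,1,2}  new={0}  stable

Least fixpoint reached:
  node 0: {}
  node 1: {0,1}
  node 2: {0}
  node 3: {0,1}
  node 4: {}
  node 5: {0,1,2}
  node 6: {0,1,2}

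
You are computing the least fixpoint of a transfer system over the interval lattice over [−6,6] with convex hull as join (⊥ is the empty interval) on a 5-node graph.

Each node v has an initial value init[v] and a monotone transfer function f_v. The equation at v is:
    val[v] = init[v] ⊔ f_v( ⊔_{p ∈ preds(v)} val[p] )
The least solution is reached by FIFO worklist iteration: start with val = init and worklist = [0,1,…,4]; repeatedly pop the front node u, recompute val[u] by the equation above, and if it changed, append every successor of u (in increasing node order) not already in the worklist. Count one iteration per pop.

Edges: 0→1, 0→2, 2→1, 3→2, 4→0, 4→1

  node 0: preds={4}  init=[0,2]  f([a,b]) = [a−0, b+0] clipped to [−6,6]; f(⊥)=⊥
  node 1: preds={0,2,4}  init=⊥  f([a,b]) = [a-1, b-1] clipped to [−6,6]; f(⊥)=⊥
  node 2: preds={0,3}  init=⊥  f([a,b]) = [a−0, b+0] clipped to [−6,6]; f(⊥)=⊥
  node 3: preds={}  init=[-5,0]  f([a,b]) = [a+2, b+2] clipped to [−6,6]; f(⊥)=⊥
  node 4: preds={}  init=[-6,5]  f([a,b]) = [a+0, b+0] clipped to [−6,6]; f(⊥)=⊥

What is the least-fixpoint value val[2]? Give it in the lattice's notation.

[-6,5]

Worklist (6 pops):
  #1 pop 0: in=[-6,5] → [-6,5] (was [0,2]); enqueue []
  #2 pop 1: in=[-6,5] → [-6,4] (was ⊥); enqueue []
  #3 pop 2: in=[-6,5] → [-6,5] (was ⊥); enqueue [1]
  #4 pop 3: in=⊥ → [-5,0] (no change)
  #5 pop 4: in=⊥ → [-6,5] (no change)
  #6 pop 1: in=[-6,5] → [-6,4] (no change)

Fixpoint:
  val[0] = [-6,5]
  val[1] = [-6,4]
  val[2] = [-6,5]
  val[3] = [-5,0]
  val[4] = [-6,5]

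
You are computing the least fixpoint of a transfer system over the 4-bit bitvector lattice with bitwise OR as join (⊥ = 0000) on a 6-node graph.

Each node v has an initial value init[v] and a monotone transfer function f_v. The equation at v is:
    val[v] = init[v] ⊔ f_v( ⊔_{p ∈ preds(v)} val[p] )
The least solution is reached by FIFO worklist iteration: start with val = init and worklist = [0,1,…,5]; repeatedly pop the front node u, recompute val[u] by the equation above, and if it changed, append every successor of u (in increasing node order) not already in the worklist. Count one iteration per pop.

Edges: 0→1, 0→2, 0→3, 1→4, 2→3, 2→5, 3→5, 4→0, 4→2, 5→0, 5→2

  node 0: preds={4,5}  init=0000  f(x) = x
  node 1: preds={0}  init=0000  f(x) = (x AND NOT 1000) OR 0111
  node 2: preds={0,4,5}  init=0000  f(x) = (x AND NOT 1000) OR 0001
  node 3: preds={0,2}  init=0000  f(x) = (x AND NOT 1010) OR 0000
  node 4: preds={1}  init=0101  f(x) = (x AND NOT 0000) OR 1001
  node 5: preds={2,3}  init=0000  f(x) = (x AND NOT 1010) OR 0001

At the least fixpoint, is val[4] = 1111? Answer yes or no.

yes

Worklist (11 pops):
  #1 pop 0: in=0101 → 0101 (was 0000); enqueue []
  #2 pop 1: in=0101 → 0111 (was 0000); enqueue []
  #3 pop 2: in=0101 → 0101 (was 0000); enqueue []
  #4 pop 3: in=0101 → 0101 (was 0000); enqueue []
  #5 pop 4: in=0111 → 1111 (was 0101); enqueue [0,2]
  #6 pop 5: in=0101 → 0101 (was 0000); enqueue []
  #7 pop 0: in=1111 → 1111 (was 0101); enqueue [1,3]
  #8 pop 2: in=1111 → 0111 (was 0101); enqueue [5]
  #9 pop 1: in=1111 → 0111 (no change)
  #10 pop 3: in=1111 → 0101 (no change)
  #11 pop 5: in=0111 → 0101 (no change)

Fixpoint:
  val[0] = 1111
  val[1] = 0111
  val[2] = 0111
  val[3] = 0101
  val[4] = 1111
  val[5] = 0101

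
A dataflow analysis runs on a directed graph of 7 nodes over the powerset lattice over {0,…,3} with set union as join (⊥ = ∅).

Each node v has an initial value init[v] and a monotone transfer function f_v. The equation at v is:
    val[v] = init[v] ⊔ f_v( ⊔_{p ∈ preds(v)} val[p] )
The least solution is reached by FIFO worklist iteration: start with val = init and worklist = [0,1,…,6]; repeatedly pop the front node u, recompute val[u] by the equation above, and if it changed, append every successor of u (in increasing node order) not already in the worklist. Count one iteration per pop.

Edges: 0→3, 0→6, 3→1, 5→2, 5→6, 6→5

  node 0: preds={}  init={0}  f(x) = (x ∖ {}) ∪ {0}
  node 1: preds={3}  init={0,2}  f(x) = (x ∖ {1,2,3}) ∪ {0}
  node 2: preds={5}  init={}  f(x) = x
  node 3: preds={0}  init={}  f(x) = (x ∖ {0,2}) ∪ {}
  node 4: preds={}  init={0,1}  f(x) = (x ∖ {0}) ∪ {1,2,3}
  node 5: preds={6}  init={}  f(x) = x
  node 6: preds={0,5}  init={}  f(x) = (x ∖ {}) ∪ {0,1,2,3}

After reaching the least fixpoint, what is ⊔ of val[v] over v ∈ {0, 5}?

{0,1,2,3}

Trace (10 dequeues):
  [1] u=0 | in {} | out {0} | ==
  [2] u=1 | in {} | out {0,2} | ==
  [3] u=2 | in {} | out {} | ==
  [4] u=3 | in {0} | out {} | ==
  [5] u=4 | in {} | out {0,1,2,3} | prev {0,1} | push {}
  [6] u=5 | in {} | out {} | ==
  [7] u=6 | in {0} | out {0,1,2,3} | prev {} | push {5}
  [8] u=5 | in {0,1,2,3} | out {0,1,2,3} | prev {} | push {2,6}
  [9] u=2 | in {0,1,2,3} | out {0,1,2,3} | prev {} | push {}
  [10] u=6 | in {0,1,2,3} | out {0,1,2,3} | ==

Converged values:
  [0] {0}
  [1] {0,2}
  [2] {0,1,2,3}
  [3] {}
  [4] {0,1,2,3}
  [5] {0,1,2,3}
  [6] {0,1,2,3}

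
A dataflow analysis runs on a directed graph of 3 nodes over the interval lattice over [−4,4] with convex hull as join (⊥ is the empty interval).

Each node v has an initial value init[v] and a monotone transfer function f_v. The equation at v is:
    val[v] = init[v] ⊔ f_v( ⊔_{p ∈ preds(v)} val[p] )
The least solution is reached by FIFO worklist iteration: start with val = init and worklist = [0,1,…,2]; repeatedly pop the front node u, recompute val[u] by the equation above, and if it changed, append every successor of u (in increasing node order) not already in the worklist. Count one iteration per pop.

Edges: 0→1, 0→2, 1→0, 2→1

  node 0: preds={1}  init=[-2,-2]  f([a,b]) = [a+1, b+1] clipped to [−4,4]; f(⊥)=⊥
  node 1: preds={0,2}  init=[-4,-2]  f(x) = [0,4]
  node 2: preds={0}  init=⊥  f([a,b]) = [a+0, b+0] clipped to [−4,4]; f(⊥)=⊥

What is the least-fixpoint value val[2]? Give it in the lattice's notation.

Worklist (7 pops):
  #1 pop 0: in=[-4,-2] → [-3,-1] (was [-2,-2]); enqueue []
  #2 pop 1: in=[-3,-1] → [-4,4] (was [-4,-2]); enqueue [0]
  #3 pop 2: in=[-3,-1] → [-3,-1] (was ⊥); enqueue [1]
  #4 pop 0: in=[-4,4] → [-3,4] (was [-3,-1]); enqueue [2]
  #5 pop 1: in=[-3,4] → [-4,4] (no change)
  #6 pop 2: in=[-3,4] → [-3,4] (was [-3,-1]); enqueue [1]
  #7 pop 1: in=[-3,4] → [-4,4] (no change)

Fixpoint:
  val[0] = [-3,4]
  val[1] = [-4,4]
  val[2] = [-3,4]

[-3,4]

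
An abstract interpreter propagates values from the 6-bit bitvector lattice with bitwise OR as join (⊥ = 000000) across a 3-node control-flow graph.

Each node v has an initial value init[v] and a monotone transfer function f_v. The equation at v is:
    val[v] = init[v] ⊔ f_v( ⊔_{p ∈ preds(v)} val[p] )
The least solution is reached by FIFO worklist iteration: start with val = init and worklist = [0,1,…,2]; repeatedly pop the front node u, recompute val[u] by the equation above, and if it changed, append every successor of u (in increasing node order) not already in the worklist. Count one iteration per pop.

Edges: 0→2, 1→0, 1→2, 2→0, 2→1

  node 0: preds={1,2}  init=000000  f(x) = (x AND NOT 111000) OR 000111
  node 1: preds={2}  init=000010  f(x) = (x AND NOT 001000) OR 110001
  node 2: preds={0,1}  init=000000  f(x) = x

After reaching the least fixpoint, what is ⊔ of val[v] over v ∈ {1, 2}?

Trace (7 dequeues):
  [1] u=0 | in 000010 | out 000111 | prev 000000 | push {}
  [2] u=1 | in 000000 | out 110011 | prev 000010 | push {0}
  [3] u=2 | in 110111 | out 110111 | prev 000000 | push {1}
  [4] u=0 | in 110111 | out 000111 | ==
  [5] u=1 | in 110111 | out 110111 | prev 110011 | push {0,2}
  [6] u=0 | in 110111 | out 000111 | ==
  [7] u=2 | in 110111 | out 110111 | ==

Converged values:
  [0] 000111
  [1] 110111
  [2] 110111

110111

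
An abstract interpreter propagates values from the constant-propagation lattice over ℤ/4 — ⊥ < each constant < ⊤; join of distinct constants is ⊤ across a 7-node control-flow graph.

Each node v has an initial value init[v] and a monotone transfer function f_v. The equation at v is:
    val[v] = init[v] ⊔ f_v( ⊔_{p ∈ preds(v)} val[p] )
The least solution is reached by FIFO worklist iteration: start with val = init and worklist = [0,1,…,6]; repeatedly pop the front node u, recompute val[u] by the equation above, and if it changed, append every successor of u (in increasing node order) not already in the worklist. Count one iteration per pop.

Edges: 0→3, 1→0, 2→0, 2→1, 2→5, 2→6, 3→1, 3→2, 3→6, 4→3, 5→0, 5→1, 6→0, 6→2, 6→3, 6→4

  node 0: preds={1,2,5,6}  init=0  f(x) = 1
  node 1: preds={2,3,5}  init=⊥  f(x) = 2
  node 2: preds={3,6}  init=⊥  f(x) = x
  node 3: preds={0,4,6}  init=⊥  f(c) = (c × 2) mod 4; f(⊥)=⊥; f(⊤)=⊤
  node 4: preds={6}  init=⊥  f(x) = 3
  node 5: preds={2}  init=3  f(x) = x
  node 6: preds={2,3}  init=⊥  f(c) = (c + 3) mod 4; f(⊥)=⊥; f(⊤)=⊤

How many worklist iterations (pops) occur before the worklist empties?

18

Worklist (18 pops):
  #1 pop 0: in=3 → ⊤ (was 0); enqueue []
  #2 pop 1: in=3 → 2 (was ⊥); enqueue [0]
  #3 pop 2: in=⊥ → ⊥ (no change)
  #4 pop 3: in=⊤ → ⊤ (was ⊥); enqueue [1,2]
  #5 pop 4: in=⊥ → 3 (was ⊥); enqueue [3]
  #6 pop 5: in=⊥ → 3 (no change)
  #7 pop 6: in=⊤ → ⊤ (was ⊥); enqueue [4]
  #8 pop 0: in=⊤ → ⊤ (no change)
  #9 pop 1: in=⊤ → 2 (no change)
  #10 pop 2: in=⊤ → ⊤ (was ⊥); enqueue [0,1,5,6]
  #11 pop 3: in=⊤ → ⊤ (no change)
  #12 pop 4: in=⊤ → 3 (no change)
  #13 pop 0: in=⊤ → ⊤ (no change)
  #14 pop 1: in=⊤ → 2 (no change)
  #15 pop 5: in=⊤ → ⊤ (was 3); enqueue [0,1]
  #16 pop 6: in=⊤ → ⊤ (no change)
  #17 pop 0: in=⊤ → ⊤ (no change)
  #18 pop 1: in=⊤ → 2 (no change)

Fixpoint:
  val[0] = ⊤
  val[1] = 2
  val[2] = ⊤
  val[3] = ⊤
  val[4] = 3
  val[5] = ⊤
  val[6] = ⊤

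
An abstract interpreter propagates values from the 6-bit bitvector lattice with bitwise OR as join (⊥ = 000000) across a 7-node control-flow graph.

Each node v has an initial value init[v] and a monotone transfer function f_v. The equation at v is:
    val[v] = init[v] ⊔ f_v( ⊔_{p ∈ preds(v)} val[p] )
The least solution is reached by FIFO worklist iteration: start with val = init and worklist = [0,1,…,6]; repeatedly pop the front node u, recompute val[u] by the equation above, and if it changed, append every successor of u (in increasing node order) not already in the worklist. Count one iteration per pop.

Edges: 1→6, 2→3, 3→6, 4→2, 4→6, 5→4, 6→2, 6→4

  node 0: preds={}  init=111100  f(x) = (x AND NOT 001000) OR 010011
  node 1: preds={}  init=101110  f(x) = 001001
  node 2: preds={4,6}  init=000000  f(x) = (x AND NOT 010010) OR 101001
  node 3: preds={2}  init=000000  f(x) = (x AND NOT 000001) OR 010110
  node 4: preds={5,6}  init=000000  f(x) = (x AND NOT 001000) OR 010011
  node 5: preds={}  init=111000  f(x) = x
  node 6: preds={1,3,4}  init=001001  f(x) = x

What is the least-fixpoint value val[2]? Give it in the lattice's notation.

Worklist (12 pops):
  #1 pop 0: in=000000 → 111111 (was 111100); enqueue []
  #2 pop 1: in=000000 → 101111 (was 101110); enqueue []
  #3 pop 2: in=001001 → 101001 (was 000000); enqueue []
  #4 pop 3: in=101001 → 111110 (was 000000); enqueue []
  #5 pop 4: in=111001 → 110011 (was 000000); enqueue [2]
  #6 pop 5: in=000000 → 111000 (no change)
  #7 pop 6: in=111111 → 111111 (was 001001); enqueue [4]
  #8 pop 2: in=111111 → 101101 (was 101001); enqueue [3]
  #9 pop 4: in=111111 → 110111 (was 110011); enqueue [2,6]
  #10 pop 3: in=101101 → 111110 (no change)
  #11 pop 2: in=111111 → 101101 (no change)
  #12 pop 6: in=111111 → 111111 (no change)

Fixpoint:
  val[0] = 111111
  val[1] = 101111
  val[2] = 101101
  val[3] = 111110
  val[4] = 110111
  val[5] = 111000
  val[6] = 111111

101101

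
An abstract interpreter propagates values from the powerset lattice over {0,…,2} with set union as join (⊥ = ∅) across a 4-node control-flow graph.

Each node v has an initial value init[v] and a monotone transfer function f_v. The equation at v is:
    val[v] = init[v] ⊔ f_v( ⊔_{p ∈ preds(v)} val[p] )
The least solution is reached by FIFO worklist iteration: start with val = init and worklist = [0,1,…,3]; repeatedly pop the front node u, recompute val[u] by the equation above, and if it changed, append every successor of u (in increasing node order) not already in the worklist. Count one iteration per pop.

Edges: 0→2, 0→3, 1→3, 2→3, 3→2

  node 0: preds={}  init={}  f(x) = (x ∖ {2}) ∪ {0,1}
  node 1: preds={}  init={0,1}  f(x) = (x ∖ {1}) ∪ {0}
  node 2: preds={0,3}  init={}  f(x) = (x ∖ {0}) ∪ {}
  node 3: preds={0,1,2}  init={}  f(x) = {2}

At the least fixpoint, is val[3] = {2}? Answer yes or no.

yes

Iteration log — 6 steps:
  step 1. node 0  ⊔preds={}  new={0,1}  old={}  +wl: 
  step 2. node 1  ⊔preds={}  new={0,1}  stable
  step 3. node 2  ⊔preds={0,1}  new={1}  old={}  +wl: 
  step 4. node 3  ⊔preds={0,1}  new={2}  old={}  +wl: 2
  step 5. node 2  ⊔preds={0,1,2}  new={1,2}  old={1}  +wl: 3
  step 6. node 3  ⊔preds={0,1,2}  new={2}  stable

Least fixpoint reached:
  node 0: {0,1}
  node 1: {0,1}
  node 2: {1,2}
  node 3: {2}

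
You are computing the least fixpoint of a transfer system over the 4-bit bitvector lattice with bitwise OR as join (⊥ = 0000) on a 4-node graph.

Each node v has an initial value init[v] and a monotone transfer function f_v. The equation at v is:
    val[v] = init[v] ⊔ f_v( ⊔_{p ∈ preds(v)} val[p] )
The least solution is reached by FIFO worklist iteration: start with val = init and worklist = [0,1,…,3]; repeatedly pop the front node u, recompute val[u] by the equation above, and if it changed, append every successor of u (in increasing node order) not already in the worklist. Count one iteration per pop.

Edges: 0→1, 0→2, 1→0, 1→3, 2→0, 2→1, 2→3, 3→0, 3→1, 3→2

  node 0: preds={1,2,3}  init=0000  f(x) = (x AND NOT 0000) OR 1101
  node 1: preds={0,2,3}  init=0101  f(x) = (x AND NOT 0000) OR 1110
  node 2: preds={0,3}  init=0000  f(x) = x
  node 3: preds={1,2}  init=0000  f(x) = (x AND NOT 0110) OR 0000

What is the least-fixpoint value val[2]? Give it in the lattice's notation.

1111

Iteration log — 10 steps:
  step 1. node 0  ⊔preds=0101  new=1101  old=0000  +wl: 
  step 2. node 1  ⊔preds=1101  new=1111  old=0101  +wl: 0
  step 3. node 2  ⊔preds=1101  new=1101  old=0000  +wl: 1
  step 4. node 3  ⊔preds=1111  new=1001  old=0000  +wl: 2
  step 5. node 0  ⊔preds=1111  new=1111  old=1101  +wl: 
  step 6. node 1  ⊔preds=1111  new=1111  stable
  step 7. node 2  ⊔preds=1111  new=1111  old=1101  +wl: 0,1,3
  step 8. node 0  ⊔preds=1111  new=1111  stable
  step 9. node 1  ⊔preds=1111  new=1111  stable
  step 10. node 3  ⊔preds=1111  new=1001  stable

Least fixpoint reached:
  node 0: 1111
  node 1: 1111
  node 2: 1111
  node 3: 1001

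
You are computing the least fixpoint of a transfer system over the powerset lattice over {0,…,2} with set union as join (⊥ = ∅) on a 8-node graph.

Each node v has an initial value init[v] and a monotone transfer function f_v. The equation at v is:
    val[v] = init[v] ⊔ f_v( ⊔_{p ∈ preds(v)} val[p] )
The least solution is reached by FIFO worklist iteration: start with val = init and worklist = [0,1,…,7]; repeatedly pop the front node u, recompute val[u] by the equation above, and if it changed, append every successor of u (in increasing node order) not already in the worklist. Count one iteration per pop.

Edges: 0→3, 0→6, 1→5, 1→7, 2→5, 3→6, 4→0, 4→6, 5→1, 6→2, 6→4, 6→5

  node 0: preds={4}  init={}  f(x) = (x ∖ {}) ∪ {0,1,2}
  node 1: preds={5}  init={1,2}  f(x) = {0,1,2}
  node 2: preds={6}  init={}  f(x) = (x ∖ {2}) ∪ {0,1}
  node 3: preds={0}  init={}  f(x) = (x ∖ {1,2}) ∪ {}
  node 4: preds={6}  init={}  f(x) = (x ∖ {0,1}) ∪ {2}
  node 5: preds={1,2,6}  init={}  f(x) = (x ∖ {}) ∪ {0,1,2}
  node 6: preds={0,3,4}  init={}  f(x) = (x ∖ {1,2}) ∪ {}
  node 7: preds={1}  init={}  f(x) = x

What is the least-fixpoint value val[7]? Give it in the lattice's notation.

Iteration log — 13 steps:
  step 1. node 0  ⊔preds={}  new={0,1,2}  old={}  +wl: 
  step 2. node 1  ⊔preds={}  new={0,1,2}  old={1,2}  +wl: 
  step 3. node 2  ⊔preds={}  new={0,1}  old={}  +wl: 
  step 4. node 3  ⊔preds={0,1,2}  new={0}  old={}  +wl: 
  step 5. node 4  ⊔preds={}  new={2}  old={}  +wl: 0
  step 6. node 5  ⊔preds={0,1,2}  new={0,1,2}  old={}  +wl: 1
  step 7. node 6  ⊔preds={0,1,2}  new={0}  old={}  +wl: 2,4,5
  step 8. node 7  ⊔preds={0,1,2}  new={0,1,2}  old={}  +wl: 
  step 9. node 0  ⊔preds={2}  new={0,1,2}  stable
  step 10. node 1  ⊔preds={0,1,2}  new={0,1,2}  stable
  step 11. node 2  ⊔preds={0}  new={0,1}  stable
  step 12. node 4  ⊔preds={0}  new={2}  stable
  step 13. node 5  ⊔preds={0,1,2}  new={0,1,2}  stable

Least fixpoint reached:
  node 0: {0,1,2}
  node 1: {0,1,2}
  node 2: {0,1}
  node 3: {0}
  node 4: {2}
  node 5: {0,1,2}
  node 6: {0}
  node 7: {0,1,2}

{0,1,2}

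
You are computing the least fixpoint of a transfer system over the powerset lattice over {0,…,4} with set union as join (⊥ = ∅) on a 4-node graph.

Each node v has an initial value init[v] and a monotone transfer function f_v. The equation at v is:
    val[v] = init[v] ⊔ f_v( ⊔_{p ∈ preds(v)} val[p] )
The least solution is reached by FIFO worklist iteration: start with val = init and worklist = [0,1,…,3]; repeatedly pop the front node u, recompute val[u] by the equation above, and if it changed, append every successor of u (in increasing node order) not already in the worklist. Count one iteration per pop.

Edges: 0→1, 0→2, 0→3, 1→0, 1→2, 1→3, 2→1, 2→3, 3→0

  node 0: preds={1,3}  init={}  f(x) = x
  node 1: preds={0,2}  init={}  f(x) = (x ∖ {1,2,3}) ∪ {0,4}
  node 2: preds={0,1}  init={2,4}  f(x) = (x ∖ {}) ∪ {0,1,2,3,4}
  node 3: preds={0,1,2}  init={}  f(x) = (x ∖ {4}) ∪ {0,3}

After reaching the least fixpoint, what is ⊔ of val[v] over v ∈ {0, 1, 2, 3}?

{0,1,2,3,4}

Iteration log — 8 steps:
  step 1. node 0  ⊔preds={}  new={}  stable
  step 2. node 1  ⊔preds={2,4}  new={0,4}  old={}  +wl: 0
  step 3. node 2  ⊔preds={0,4}  new={0,1,2,3,4}  old={2,4}  +wl: 1
  step 4. node 3  ⊔preds={0,1,2,3,4}  new={0,1,2,3}  old={}  +wl: 
  step 5. node 0  ⊔preds={0,1,2,3,4}  new={0,1,2,3,4}  old={}  +wl: 2,3
  step 6. node 1  ⊔preds={0,1,2,3,4}  new={0,4}  stable
  step 7. node 2  ⊔preds={0,1,2,3,4}  new={0,1,2,3,4}  stable
  step 8. node 3  ⊔preds={0,1,2,3,4}  new={0,1,2,3}  stable

Least fixpoint reached:
  node 0: {0,1,2,3,4}
  node 1: {0,4}
  node 2: {0,1,2,3,4}
  node 3: {0,1,2,3}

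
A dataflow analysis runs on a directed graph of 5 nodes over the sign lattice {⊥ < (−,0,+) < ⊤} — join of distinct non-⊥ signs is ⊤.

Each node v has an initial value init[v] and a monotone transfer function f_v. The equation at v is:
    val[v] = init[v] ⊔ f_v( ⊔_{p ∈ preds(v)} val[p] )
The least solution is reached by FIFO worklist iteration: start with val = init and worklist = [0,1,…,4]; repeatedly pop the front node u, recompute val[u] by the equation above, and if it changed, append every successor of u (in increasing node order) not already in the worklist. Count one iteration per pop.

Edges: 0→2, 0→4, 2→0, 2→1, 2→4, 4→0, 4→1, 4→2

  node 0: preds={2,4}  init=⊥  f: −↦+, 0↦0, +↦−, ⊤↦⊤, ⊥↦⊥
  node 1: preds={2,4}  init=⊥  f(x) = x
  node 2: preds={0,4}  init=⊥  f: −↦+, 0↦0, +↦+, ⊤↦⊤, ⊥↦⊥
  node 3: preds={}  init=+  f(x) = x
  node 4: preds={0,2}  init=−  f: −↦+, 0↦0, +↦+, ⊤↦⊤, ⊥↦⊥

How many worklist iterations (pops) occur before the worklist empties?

Iteration log — 9 steps:
  step 1. node 0  ⊔preds=−  new=+  old=⊥  +wl: 
  step 2. node 1  ⊔preds=−  new=−  old=⊥  +wl: 
  step 3. node 2  ⊔preds=⊤  new=⊤  old=⊥  +wl: 0,1
  step 4. node 3  ⊔preds=⊥  new=+  stable
  step 5. node 4  ⊔preds=⊤  new=⊤  old=−  +wl: 2
  step 6. node 0  ⊔preds=⊤  new=⊤  old=+  +wl: 4
  step 7. node 1  ⊔preds=⊤  new=⊤  old=−  +wl: 
  step 8. node 2  ⊔preds=⊤  new=⊤  stable
  step 9. node 4  ⊔preds=⊤  new=⊤  stable

Least fixpoint reached:
  node 0: ⊤
  node 1: ⊤
  node 2: ⊤
  node 3: +
  node 4: ⊤

9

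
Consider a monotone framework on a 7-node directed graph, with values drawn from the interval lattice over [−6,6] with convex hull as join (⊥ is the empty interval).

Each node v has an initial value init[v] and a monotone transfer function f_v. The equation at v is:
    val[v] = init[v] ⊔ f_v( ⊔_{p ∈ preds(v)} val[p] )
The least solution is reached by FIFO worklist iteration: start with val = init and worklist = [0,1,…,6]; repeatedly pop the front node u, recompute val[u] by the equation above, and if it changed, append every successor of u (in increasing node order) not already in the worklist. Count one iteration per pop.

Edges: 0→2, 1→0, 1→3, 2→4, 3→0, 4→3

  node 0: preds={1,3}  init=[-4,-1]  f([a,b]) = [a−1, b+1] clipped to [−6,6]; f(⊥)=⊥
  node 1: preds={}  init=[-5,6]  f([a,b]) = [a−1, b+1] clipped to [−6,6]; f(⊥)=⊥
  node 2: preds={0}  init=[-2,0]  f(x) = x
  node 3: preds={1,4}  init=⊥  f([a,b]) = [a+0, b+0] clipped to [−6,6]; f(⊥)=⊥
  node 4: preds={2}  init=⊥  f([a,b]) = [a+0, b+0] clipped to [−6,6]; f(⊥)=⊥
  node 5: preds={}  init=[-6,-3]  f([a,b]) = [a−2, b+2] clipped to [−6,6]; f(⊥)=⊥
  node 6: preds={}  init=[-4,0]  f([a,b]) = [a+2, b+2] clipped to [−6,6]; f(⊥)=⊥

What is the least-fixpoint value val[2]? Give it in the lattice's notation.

[-6,6]

Worklist (10 pops):
  #1 pop 0: in=[-5,6] → [-6,6] (was [-4,-1]); enqueue []
  #2 pop 1: in=⊥ → [-5,6] (no change)
  #3 pop 2: in=[-6,6] → [-6,6] (was [-2,0]); enqueue []
  #4 pop 3: in=[-5,6] → [-5,6] (was ⊥); enqueue [0]
  #5 pop 4: in=[-6,6] → [-6,6] (was ⊥); enqueue [3]
  #6 pop 5: in=⊥ → [-6,-3] (no change)
  #7 pop 6: in=⊥ → [-4,0] (no change)
  #8 pop 0: in=[-5,6] → [-6,6] (no change)
  #9 pop 3: in=[-6,6] → [-6,6] (was [-5,6]); enqueue [0]
  #10 pop 0: in=[-6,6] → [-6,6] (no change)

Fixpoint:
  val[0] = [-6,6]
  val[1] = [-5,6]
  val[2] = [-6,6]
  val[3] = [-6,6]
  val[4] = [-6,6]
  val[5] = [-6,-3]
  val[6] = [-4,0]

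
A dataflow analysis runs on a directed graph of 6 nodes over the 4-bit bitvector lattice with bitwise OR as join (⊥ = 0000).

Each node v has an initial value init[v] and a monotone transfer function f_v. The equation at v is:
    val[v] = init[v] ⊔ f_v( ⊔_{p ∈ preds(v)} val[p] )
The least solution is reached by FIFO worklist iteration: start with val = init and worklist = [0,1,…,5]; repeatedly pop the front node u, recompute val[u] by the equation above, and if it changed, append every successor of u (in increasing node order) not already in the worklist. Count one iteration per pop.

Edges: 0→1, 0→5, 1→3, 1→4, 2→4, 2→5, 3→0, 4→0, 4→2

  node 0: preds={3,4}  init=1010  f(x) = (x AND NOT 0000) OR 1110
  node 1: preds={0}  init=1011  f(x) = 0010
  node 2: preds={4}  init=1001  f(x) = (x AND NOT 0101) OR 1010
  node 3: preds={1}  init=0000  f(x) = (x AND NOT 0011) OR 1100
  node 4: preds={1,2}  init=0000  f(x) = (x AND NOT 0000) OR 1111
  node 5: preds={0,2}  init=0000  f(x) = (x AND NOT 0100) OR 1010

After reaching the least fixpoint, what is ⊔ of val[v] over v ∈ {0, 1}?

1111

Iteration log — 10 steps:
  step 1. node 0  ⊔preds=0000  new=1110  old=1010  +wl: 
  step 2. node 1  ⊔preds=1110  new=1011  stable
  step 3. node 2  ⊔preds=0000  new=1011  old=1001  +wl: 
  step 4. node 3  ⊔preds=1011  new=1100  old=0000  +wl: 0
  step 5. node 4  ⊔preds=1011  new=1111  old=0000  +wl: 2
  step 6. node 5  ⊔preds=1111  new=1011  old=0000  +wl: 
  step 7. node 0  ⊔preds=1111  new=1111  old=1110  +wl: 1,5
  step 8. node 2  ⊔preds=1111  new=1011  stable
  step 9. node 1  ⊔preds=1111  new=1011  stable
  step 10. node 5  ⊔preds=1111  new=1011  stable

Least fixpoint reached:
  node 0: 1111
  node 1: 1011
  node 2: 1011
  node 3: 1100
  node 4: 1111
  node 5: 1011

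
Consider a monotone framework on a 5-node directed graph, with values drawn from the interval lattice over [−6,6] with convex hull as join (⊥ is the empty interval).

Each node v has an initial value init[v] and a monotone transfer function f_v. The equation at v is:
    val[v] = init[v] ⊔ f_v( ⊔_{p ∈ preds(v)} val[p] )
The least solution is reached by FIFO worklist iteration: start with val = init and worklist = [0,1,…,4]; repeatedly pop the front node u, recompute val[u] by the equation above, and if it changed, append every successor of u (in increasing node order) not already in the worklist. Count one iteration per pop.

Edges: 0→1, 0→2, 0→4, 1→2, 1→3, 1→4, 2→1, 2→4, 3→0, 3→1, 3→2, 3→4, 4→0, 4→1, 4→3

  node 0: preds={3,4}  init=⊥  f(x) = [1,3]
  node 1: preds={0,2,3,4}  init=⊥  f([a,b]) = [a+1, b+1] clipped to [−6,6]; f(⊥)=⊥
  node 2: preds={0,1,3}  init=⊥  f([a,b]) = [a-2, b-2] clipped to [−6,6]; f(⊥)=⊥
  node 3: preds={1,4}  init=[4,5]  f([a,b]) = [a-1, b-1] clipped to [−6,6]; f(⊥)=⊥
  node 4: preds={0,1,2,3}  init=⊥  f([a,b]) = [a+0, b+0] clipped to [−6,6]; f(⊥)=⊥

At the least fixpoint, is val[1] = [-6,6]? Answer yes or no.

Trace (30 dequeues):
  [1] u=0 | in [4,5] | out [1,3] | prev ⊥ | push {}
  [2] u=1 | in [1,5] | out [2,6] | prev ⊥ | push {}
  [3] u=2 | in [1,6] | out [-1,4] | prev ⊥ | push {1}
  [4] u=3 | in [2,6] | out [1,5] | prev [4,5] | push {0,2}
  [5] u=4 | in [-1,6] | out [-1,6] | prev ⊥ | push {3}
  [6] u=1 | in [-1,6] | out [0,6] | prev [2,6] | push {4}
  [7] u=0 | in [-1,6] | out [1,3] | ==
  [8] u=2 | in [0,6] | out [-2,4] | prev [-1,4] | push {1}
  [9] u=3 | in [-1,6] | out [-2,5] | prev [1,5] | push {0,2}
  [10] u=4 | in [-2,6] | out [-2,6] | prev [-1,6] | push {3}
  [11] u=1 | in [-2,6] | out [-1,6] | prev [0,6] | push {4}
  [12] u=0 | in [-2,6] | out [1,3] | ==
  [13] u=2 | in [-2,6] | out [-4,4] | prev [-2,4] | push {1}
  [14] u=3 | in [-2,6] | out [-3,5] | prev [-2,5] | push {0,2}
  [15] u=4 | in [-4,6] | out [-4,6] | prev [-2,6] | push {3}
  [16] u=1 | in [-4,6] | out [-3,6] | prev [-1,6] | push {4}
  [17] u=0 | in [-4,6] | out [1,3] | ==
  [18] u=2 | in [-3,6] | out [-5,4] | prev [-4,4] | push {1}
  [19] u=3 | in [-4,6] | out [-5,5] | prev [-3,5] | push {0,2}
  [20] u=4 | in [-5,6] | out [-5,6] | prev [-4,6] | push {3}
  [21] u=1 | in [-5,6] | out [-4,6] | prev [-3,6] | push {4}
  [22] u=0 | in [-5,6] | out [1,3] | ==
  [23] u=2 | in [-5,6] | out [-6,4] | prev [-5,4] | push {1}
  [24] u=3 | in [-5,6] | out [-6,5] | prev [-5,5] | push {0,2}
  [25] u=4 | in [-6,6] | out [-6,6] | prev [-5,6] | push {3}
  [26] u=1 | in [-6,6] | out [-5,6] | prev [-4,6] | push {4}
  [27] u=0 | in [-6,6] | out [1,3] | ==
  [28] u=2 | in [-6,6] | out [-6,4] | ==
  [29] u=3 | in [-6,6] | out [-6,5] | ==
  [30] u=4 | in [-6,6] | out [-6,6] | ==

Converged values:
  [0] [1,3]
  [1] [-5,6]
  [2] [-6,4]
  [3] [-6,5]
  [4] [-6,6]

no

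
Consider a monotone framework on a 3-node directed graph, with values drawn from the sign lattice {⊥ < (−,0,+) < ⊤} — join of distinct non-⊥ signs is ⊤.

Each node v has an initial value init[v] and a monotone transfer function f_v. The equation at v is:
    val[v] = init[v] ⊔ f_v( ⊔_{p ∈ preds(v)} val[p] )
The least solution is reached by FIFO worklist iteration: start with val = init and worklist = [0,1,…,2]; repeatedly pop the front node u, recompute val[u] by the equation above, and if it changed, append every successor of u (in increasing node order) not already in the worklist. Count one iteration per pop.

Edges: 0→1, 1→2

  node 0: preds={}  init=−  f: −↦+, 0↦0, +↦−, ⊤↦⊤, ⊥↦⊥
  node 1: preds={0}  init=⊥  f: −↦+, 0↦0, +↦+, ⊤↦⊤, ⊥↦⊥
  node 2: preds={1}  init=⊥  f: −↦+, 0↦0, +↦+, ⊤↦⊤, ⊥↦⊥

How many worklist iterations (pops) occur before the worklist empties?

3

Worklist (3 pops):
  #1 pop 0: in=⊥ → − (no change)
  #2 pop 1: in=− → + (was ⊥); enqueue []
  #3 pop 2: in=+ → + (was ⊥); enqueue []

Fixpoint:
  val[0] = −
  val[1] = +
  val[2] = +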